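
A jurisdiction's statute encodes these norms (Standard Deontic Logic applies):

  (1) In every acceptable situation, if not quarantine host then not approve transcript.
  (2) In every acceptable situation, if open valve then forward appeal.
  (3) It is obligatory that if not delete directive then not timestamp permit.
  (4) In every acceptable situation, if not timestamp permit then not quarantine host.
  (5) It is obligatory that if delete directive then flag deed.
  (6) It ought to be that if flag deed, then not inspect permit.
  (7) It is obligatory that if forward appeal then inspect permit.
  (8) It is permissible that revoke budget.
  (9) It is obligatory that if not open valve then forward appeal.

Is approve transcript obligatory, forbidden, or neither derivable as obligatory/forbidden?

Premises 2 and 9 are O(open_valve → forward_appeal) and O(¬open_valve → forward_appeal); every ideal world satisfies open_valve or ¬open_valve, so in either case forward_appeal holds — hence O(forward_appeal).
Applying K to premise 7 (O(forward_appeal → inspect_permit)) and O(forward_appeal) yields O(inspect_permit).
Premise 6, O(flag_deed → ¬inspect_permit), contraposes to O(inspect_permit → ¬flag_deed); with O(inspect_permit) we get O(¬flag_deed).
Premise 5, O(delete_directive → flag_deed), contraposes to O(¬flag_deed → ¬delete_directive); with O(¬flag_deed) we get O(¬delete_directive).
From O(¬delete_directive) and premise 3, O(¬delete_directive → ¬timestamp_permit), we obtain O(¬timestamp_permit).
Applying K to premise 4 (O(¬timestamp_permit → ¬quarantine_host)) and O(¬timestamp_permit) yields O(¬quarantine_host).
With premise 1, O(¬quarantine_host → ¬approve_transcript), the K-axiom yields O(¬approve_transcript).
Premise 8 does not contribute to this derivation.
Thus O(¬approve_transcript), which is F(approve_transcript): approve_transcript is forbidden.

Forbidden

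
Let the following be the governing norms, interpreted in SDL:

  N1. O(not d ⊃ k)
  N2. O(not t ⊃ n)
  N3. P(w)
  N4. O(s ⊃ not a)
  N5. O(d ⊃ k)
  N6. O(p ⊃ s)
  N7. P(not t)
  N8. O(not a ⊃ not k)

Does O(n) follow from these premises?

Premise 2 is O(not t ⊃ n), but O(not t) is not derivable from the premises (the permission P(not t) asserts only not O(t), not O(not t)), so it does not yield O(n).
No other premise forces O(n). An ideal world satisfying every premise can still have n false, so O(n) is not derivable.

No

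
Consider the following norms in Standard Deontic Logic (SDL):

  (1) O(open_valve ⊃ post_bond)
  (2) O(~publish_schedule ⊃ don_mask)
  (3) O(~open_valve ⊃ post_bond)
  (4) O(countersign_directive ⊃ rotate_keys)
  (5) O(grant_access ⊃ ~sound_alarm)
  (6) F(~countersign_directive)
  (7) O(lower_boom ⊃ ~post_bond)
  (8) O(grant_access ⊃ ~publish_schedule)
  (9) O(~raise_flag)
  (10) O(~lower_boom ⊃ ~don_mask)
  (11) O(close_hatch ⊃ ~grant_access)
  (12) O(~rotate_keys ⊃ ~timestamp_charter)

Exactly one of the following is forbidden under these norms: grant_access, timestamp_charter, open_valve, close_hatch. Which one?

grant_access

Premises 1 and 3 are O(open_valve ⊃ post_bond) and O(~open_valve ⊃ post_bond); every ideal world satisfies open_valve or ~open_valve, so in either case post_bond holds — hence O(post_bond).
Premise 7, O(lower_boom ⊃ ~post_bond), contraposes to O(post_bond ⊃ ~lower_boom); with O(post_bond) we get O(~lower_boom).
Premise 10 is O(~lower_boom ⊃ ~don_mask); since O(~lower_boom), deontic closure gives O(~don_mask).
Premise 2, O(~publish_schedule ⊃ don_mask), contraposes to O(~don_mask ⊃ publish_schedule); with O(~don_mask) we get O(publish_schedule).
The contrapositive of premise 8 (O(grant_access ⊃ ~publish_schedule)) is O(publish_schedule ⊃ ~grant_access), and O(publish_schedule) is already established, so O(~grant_access).
So O(~grant_access) holds, i.e. grant_access is forbidden. None of the other listed options is forbidden under the premises.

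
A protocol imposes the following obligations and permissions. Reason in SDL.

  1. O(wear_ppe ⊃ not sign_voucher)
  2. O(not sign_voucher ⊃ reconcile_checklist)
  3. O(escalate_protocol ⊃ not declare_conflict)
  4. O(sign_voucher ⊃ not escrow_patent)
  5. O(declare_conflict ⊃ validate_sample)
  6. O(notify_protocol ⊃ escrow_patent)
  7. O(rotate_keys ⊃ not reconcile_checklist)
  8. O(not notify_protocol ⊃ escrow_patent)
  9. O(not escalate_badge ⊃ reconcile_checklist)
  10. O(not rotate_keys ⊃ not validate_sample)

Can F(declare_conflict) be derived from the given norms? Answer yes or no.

Yes

Premises 6 and 8 cover both cases: O(notify_protocol ⊃ escrow_patent) and O(not notify_protocol ⊃ escrow_patent). Since notify_protocol ∨ not notify_protocol is a tautology, O(escrow_patent) follows.
The contrapositive of premise 4 (O(sign_voucher ⊃ not escrow_patent)) is O(escrow_patent ⊃ not sign_voucher), and O(escrow_patent) is already established, so O(not sign_voucher).
Premise 2 is O(not sign_voucher ⊃ reconcile_checklist); since O(not sign_voucher), deontic closure gives O(reconcile_checklist).
Premise 7 is O(rotate_keys ⊃ not reconcile_checklist); contrapositively O(reconcile_checklist ⊃ not rotate_keys). Since O(reconcile_checklist) holds, K gives O(not rotate_keys).
With premise 10, O(not rotate_keys ⊃ not validate_sample), the K-axiom yields O(not validate_sample).
Premise 5, O(declare_conflict ⊃ validate_sample), contraposes to O(not validate_sample ⊃ not declare_conflict); with O(not validate_sample) we get O(not declare_conflict).
Premises 1, 3, 9 do not contribute to this derivation.
So O(not declare_conflict) holds, i.e. F(declare_conflict). The claim follows.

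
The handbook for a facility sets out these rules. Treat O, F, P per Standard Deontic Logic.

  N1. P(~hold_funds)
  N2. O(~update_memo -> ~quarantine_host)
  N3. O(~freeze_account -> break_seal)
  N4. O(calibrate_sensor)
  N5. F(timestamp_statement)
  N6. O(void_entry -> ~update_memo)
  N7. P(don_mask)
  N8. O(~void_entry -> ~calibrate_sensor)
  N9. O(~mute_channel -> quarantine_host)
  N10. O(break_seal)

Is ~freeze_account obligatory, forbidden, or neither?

Premise 3 is O(~freeze_account -> break_seal); even if O(break_seal) held, inferring O(~freeze_account) would be affirming the consequent — invalid.
No premise or chain of K-axiom applications forces O(~freeze_account), and none forces O(freeze_account). So ~freeze_account is neither obligatory nor forbidden under these norms.

Neither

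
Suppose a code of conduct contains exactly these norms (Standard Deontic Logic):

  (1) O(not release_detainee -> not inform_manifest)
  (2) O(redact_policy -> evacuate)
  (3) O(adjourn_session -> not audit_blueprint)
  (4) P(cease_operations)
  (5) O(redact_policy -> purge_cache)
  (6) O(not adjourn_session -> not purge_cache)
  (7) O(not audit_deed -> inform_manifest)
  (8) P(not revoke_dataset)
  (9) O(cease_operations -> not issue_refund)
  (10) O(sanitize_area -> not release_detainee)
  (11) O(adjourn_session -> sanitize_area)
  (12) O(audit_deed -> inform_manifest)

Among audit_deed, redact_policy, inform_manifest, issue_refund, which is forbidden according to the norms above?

Premises 7 and 12 are O(not audit_deed -> inform_manifest) and O(audit_deed -> inform_manifest); every ideal world satisfies not audit_deed or audit_deed, so in either case inform_manifest holds — hence O(inform_manifest).
Premise 1 is O(not release_detainee -> not inform_manifest); contrapositively O(inform_manifest -> release_detainee). Since O(inform_manifest) holds, K gives O(release_detainee).
The contrapositive of premise 10 (O(sanitize_area -> not release_detainee)) is O(release_detainee -> not sanitize_area), and O(release_detainee) is already established, so O(not sanitize_area).
Premise 11 is O(adjourn_session -> sanitize_area); contrapositively O(not sanitize_area -> not adjourn_session). Since O(not sanitize_area) holds, K gives O(not adjourn_session).
From O(not adjourn_session) and premise 6, O(not adjourn_session -> not purge_cache), we obtain O(not purge_cache).
Premise 5 is O(redact_policy -> purge_cache); contrapositively O(not purge_cache -> not redact_policy). Since O(not purge_cache) holds, K gives O(not redact_policy).
So O(not redact_policy) holds, i.e. redact_policy is forbidden. None of the other listed options is forbidden under the premises.

redact_policy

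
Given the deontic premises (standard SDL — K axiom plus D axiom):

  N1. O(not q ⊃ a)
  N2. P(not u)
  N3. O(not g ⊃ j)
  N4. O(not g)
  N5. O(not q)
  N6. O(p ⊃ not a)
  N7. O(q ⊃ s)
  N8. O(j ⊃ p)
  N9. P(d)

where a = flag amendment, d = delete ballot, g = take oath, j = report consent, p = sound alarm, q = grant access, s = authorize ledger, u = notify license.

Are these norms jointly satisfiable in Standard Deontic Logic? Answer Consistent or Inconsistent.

From premise 5 we have O(not q).
Premise 1 is O(not q ⊃ a); since O(not q), deontic closure gives O(a).
The contrapositive of premise 6 (O(p ⊃ not a)) is O(a ⊃ not p), and O(a) is already established, so O(not p).
Premise 8, O(j ⊃ p), contraposes to O(not p ⊃ not j); with O(not p) we get O(not j).
Premise 3 is O(not g ⊃ j); contrapositively O(not j ⊃ g). Since O(not j) holds, K gives O(g).
Yet premise 4 states O(not g).
We now have both O(g) and O(not g) — g is simultaneously obligatory and forbidden, violating the D-axiom.

Inconsistent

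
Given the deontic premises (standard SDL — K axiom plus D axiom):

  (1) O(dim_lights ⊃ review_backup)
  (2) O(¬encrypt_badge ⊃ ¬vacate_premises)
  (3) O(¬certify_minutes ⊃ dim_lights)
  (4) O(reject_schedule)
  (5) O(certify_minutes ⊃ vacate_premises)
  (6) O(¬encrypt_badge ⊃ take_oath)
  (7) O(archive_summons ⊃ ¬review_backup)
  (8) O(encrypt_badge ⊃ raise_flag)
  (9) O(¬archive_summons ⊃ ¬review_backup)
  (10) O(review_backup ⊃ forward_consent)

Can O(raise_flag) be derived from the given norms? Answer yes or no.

Premises 9 and 7 cover both cases: O(¬archive_summons ⊃ ¬review_backup) and O(archive_summons ⊃ ¬review_backup). Since ¬archive_summons ∨ archive_summons is a tautology, O(¬review_backup) follows.
Premise 1, O(dim_lights ⊃ review_backup), contraposes to O(¬review_backup ⊃ ¬dim_lights); with O(¬review_backup) we get O(¬dim_lights).
The contrapositive of premise 3 (O(¬certify_minutes ⊃ dim_lights)) is O(¬dim_lights ⊃ certify_minutes), and O(¬dim_lights) is already established, so O(certify_minutes).
Applying K to premise 5 (O(certify_minutes ⊃ vacate_premises)) and O(certify_minutes) yields O(vacate_premises).
Premise 2 is O(¬encrypt_badge ⊃ ¬vacate_premises); contrapositively O(vacate_premises ⊃ encrypt_badge). Since O(vacate_premises) holds, K gives O(encrypt_badge).
From O(encrypt_badge) and premise 8, O(encrypt_badge ⊃ raise_flag), we obtain O(raise_flag).
Premises 4, 6, 10 do not contribute to this derivation.
So O(raise_flag) follows.

Yes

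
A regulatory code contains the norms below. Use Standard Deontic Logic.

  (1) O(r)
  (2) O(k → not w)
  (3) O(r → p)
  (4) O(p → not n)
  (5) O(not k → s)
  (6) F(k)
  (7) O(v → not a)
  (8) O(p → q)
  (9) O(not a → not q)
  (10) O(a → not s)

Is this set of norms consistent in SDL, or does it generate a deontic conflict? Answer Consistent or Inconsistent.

Inconsistent

F(k) at premise 6 means O(not k).
Premise 5 is O(not k → s); since O(not k), deontic closure gives O(s).
Premise 10 is O(a → not s); contrapositively O(s → not a). Since O(s) holds, K gives O(not a).
From O(not a) and premise 9, O(not a → not q), we obtain O(not q).
Premise 8 is O(p → q); contrapositively O(not q → not p). Since O(not q) holds, K gives O(not p).
The contrapositive of premise 3 (O(r → p)) is O(not p → not r), and O(not p) is already established, so O(not r).
Yet premise 1 states O(r).
We now have both O(not r) and O(r) — r is simultaneously obligatory and forbidden, violating the D-axiom.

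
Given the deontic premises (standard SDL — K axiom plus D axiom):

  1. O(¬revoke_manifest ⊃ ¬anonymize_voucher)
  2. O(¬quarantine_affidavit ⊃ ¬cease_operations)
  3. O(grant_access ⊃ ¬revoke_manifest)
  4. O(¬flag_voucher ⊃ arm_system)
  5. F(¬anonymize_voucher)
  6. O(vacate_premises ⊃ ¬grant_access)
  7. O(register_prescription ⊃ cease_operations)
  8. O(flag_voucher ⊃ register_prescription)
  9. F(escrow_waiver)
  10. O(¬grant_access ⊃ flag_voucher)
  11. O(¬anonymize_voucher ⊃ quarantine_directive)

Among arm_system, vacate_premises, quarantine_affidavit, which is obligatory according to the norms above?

quarantine_affidavit

F(¬anonymize_voucher) at premise 5 means O(anonymize_voucher).
Premise 1, O(¬revoke_manifest ⊃ ¬anonymize_voucher), contraposes to O(anonymize_voucher ⊃ revoke_manifest); with O(anonymize_voucher) we get O(revoke_manifest).
Premise 3, O(grant_access ⊃ ¬revoke_manifest), contraposes to O(revoke_manifest ⊃ ¬grant_access); with O(revoke_manifest) we get O(¬grant_access).
Applying K to premise 10 (O(¬grant_access ⊃ flag_voucher)) and O(¬grant_access) yields O(flag_voucher).
From O(flag_voucher) and premise 8, O(flag_voucher ⊃ register_prescription), we obtain O(register_prescription).
Applying K to premise 7 (O(register_prescription ⊃ cease_operations)) and O(register_prescription) yields O(cease_operations).
The contrapositive of premise 2 (O(¬quarantine_affidavit ⊃ ¬cease_operations)) is O(cease_operations ⊃ quarantine_affidavit), and O(cease_operations) is already established, so O(quarantine_affidavit).
So O(quarantine_affidavit) holds — quarantine_affidavit is obligatory. None of the other listed options is made obligatory by any chain of premises.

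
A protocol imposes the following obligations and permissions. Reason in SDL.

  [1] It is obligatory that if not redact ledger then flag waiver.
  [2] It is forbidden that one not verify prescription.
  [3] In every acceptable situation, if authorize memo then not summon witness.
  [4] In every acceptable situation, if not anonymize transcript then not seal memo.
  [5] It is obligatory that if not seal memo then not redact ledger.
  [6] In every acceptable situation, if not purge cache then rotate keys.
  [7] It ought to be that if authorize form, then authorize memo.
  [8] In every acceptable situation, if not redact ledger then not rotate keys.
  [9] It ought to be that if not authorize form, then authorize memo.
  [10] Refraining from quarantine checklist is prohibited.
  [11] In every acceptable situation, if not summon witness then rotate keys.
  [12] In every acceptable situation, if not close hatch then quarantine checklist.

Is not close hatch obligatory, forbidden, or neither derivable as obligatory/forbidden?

Premise 12 is O(¬close_hatch → quarantine_checklist); even if O(quarantine_checklist) held, inferring O(¬close_hatch) would be affirming the consequent — invalid.
No premise or chain of K-axiom applications forces O(¬close_hatch), and none forces O(close_hatch). So ¬close_hatch is neither obligatory nor forbidden under these norms.

Neither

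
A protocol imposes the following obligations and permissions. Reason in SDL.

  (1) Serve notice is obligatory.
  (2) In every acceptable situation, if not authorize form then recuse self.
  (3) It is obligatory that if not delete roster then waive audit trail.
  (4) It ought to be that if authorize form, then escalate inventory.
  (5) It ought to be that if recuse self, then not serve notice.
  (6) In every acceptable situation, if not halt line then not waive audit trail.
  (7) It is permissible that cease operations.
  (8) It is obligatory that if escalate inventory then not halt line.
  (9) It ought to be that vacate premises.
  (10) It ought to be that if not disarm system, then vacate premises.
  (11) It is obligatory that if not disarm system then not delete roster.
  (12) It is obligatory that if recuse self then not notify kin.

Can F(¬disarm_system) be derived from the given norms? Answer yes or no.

Yes

Premise 1 gives O(serve_notice).
Premise 5, O(recuse_self → ¬serve_notice), contraposes to O(serve_notice → ¬recuse_self); with O(serve_notice) we get O(¬recuse_self).
Premise 2 is O(¬authorize_form → recuse_self); contrapositively O(¬recuse_self → authorize_form). Since O(¬recuse_self) holds, K gives O(authorize_form).
From O(authorize_form) and premise 4, O(authorize_form → escalate_inventory), we obtain O(escalate_inventory).
Premise 8 is O(escalate_inventory → ¬halt_line); since O(escalate_inventory), deontic closure gives O(¬halt_line).
From O(¬halt_line) and premise 6, O(¬halt_line → ¬waive_audit_trail), we obtain O(¬waive_audit_trail).
The contrapositive of premise 3 (O(¬delete_roster → waive_audit_trail)) is O(¬waive_audit_trail → delete_roster), and O(¬waive_audit_trail) is already established, so O(delete_roster).
The contrapositive of premise 11 (O(¬disarm_system → ¬delete_roster)) is O(delete_roster → disarm_system), and O(delete_roster) is already established, so O(disarm_system).
Premises 7, 9, 10, 12 do not contribute to this derivation.
So O(disarm_system) holds, i.e. F(¬disarm_system). The claim follows.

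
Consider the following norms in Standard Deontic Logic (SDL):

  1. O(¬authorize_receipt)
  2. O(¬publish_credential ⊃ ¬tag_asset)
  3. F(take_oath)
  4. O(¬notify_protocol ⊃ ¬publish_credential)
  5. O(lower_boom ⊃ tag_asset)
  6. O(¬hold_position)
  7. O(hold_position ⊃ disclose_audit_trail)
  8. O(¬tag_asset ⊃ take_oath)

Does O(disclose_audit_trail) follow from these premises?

No

Premise 7 is O(hold_position ⊃ disclose_audit_trail), but O(hold_position) is not derivable from the premises, so it does not yield O(disclose_audit_trail).
No other premise forces O(disclose_audit_trail). An ideal world satisfying every premise can still have disclose_audit_trail false, so O(disclose_audit_trail) is not derivable.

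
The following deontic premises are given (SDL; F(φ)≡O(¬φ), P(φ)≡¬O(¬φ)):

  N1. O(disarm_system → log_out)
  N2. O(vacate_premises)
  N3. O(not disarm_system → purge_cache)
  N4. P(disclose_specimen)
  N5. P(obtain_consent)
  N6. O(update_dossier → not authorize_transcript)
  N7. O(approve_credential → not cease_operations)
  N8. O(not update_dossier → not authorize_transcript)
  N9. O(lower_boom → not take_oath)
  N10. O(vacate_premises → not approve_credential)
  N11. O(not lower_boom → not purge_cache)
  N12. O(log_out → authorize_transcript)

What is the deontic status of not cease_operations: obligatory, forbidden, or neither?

Neither

Premise 7 is O(approve_credential → not cease_operations), but O(approve_credential) is not derivable from the premises, so it does not yield O(not cease_operations).
No premise or chain of K-axiom applications forces O(not cease_operations), and none forces O(cease_operations). So not cease_operations is neither obligatory nor forbidden under these norms.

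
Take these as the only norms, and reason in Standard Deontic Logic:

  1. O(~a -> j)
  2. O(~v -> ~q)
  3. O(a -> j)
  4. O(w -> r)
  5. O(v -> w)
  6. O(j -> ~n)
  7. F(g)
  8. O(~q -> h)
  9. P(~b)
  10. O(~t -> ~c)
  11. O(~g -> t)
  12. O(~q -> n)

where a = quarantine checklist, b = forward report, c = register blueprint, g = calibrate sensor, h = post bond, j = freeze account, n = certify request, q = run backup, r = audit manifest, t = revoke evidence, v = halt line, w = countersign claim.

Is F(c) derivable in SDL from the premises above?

Premise 10 is O(~t -> ~c), but O(~t) is not derivable from the premises, so it does not yield O(~c).
No other premise forces O(~c). An ideal world satisfying every premise can still have c true, so F(c) is not derivable.

No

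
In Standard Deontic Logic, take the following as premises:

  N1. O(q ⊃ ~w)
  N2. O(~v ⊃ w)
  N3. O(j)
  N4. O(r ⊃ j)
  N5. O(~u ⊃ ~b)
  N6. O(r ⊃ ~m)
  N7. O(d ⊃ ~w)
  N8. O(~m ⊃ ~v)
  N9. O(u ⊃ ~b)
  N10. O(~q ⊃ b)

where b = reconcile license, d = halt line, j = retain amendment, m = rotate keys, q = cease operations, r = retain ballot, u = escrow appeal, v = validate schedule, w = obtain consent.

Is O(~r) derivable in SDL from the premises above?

By case analysis on u: premise 9 gives O(u ⊃ ~b) and premise 5 gives O(~u ⊃ ~b), so O(~b) either way.
Premise 10, O(~q ⊃ b), contraposes to O(~b ⊃ q); with O(~b) we get O(q).
Premise 1 is O(q ⊃ ~w); since O(q), deontic closure gives O(~w).
Premise 2, O(~v ⊃ w), contraposes to O(~w ⊃ v); with O(~w) we get O(v).
Premise 8, O(~m ⊃ ~v), contraposes to O(v ⊃ m); with O(v) we get O(m).
Premise 6, O(r ⊃ ~m), contraposes to O(m ⊃ ~r); with O(m) we get O(~r).
Premises 3, 4, 7 do not contribute to this derivation.
So O(~r) follows.

Yes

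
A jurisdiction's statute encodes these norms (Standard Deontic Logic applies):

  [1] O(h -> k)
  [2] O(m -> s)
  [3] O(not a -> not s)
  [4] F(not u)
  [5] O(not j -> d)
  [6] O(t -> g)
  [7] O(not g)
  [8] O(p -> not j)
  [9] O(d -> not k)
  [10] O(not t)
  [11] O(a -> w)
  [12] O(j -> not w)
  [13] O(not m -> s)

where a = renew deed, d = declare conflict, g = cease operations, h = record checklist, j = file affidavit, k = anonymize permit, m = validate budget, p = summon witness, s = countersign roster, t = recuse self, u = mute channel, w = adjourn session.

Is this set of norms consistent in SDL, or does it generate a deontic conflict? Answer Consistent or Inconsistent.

Premise 6 is O(t -> g), but O(t) is not derivable from the premises, so it does not yield O(g).
So O(g) is not derivable, and the apparent clash with O(not g) does not arise.
A world satisfying every obligation exists (e.g. a=true, d=true, g=false, h=false, j=false, k=false, m=false, p=false, s=true, t=false, u=true, w=true); no atom is both obligatory and forbidden, so the set is consistent.

Consistent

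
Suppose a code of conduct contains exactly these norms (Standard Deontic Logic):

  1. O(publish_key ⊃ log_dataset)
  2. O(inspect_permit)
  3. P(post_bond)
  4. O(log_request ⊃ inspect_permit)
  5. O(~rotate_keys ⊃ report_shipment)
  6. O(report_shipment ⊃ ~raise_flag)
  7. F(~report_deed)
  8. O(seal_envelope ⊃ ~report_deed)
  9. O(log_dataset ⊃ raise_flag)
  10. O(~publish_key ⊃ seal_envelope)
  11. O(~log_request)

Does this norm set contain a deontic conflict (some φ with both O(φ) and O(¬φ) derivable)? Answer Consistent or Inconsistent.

Consistent

Premise 4 is O(log_request ⊃ inspect_permit); even if O(inspect_permit) held, inferring O(log_request) would be affirming the consequent — invalid.
So O(log_request) is not derivable, and the apparent clash with O(~log_request) does not arise.
A world satisfying every obligation exists (e.g. inspect_permit=true, log_dataset=true, log_request=false, post_bond=false, publish_key=true, raise_flag=true, report_deed=true, report_shipment=false, rotate_keys=true, seal_envelope=false); no atom is both obligatory and forbidden, so the set is consistent.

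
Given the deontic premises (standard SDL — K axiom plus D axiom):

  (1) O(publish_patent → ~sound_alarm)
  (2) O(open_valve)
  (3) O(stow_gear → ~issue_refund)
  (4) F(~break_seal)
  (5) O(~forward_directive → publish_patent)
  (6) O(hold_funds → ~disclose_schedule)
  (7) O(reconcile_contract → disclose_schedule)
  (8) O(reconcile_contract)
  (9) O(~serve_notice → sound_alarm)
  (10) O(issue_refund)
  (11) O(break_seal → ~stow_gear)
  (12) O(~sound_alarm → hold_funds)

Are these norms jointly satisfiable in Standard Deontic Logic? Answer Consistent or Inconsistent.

Premise 3 is O(stow_gear → ~issue_refund), but O(stow_gear) is not derivable from the premises, so it does not yield O(~issue_refund).
So O(~issue_refund) is not derivable, and the apparent clash with O(issue_refund) does not arise.
A world satisfying every obligation exists (e.g. break_seal=true, disclose_schedule=true, forward_directive=true, hold_funds=false, issue_refund=true, open_valve=true, publish_patent=false, reconcile_contract=true, serve_notice=false, sound_alarm=true, stow_gear=false); no atom is both obligatory and forbidden, so the set is consistent.

Consistent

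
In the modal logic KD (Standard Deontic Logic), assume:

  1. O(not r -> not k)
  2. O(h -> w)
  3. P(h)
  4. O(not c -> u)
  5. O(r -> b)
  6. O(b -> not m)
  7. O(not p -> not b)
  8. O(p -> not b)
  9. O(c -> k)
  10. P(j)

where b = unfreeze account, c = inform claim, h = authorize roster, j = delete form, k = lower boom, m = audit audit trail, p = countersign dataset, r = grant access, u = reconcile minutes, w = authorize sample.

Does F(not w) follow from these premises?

Premise 2 is O(h -> w), but O(h) is not derivable from the premises (the permission P(h) asserts only not O(not h), not O(h)), so it does not yield O(w).
No other premise forces O(w). An ideal world satisfying every premise can still have not w true, so F(not w) is not derivable.

No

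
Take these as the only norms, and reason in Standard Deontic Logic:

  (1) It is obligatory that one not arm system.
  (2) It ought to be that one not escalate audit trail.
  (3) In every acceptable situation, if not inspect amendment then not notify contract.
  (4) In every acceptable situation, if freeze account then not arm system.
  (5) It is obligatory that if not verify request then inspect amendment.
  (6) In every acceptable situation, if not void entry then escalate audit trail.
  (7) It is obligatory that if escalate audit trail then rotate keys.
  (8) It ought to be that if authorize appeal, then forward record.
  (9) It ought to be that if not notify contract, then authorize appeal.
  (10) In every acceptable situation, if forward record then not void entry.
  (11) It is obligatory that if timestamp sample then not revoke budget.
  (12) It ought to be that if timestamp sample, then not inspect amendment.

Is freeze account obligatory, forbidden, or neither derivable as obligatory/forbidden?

Neither

Premise 4 is O(freeze_account → ¬arm_system); even if O(¬arm_system) held, inferring O(freeze_account) would be affirming the consequent — invalid.
No premise or chain of K-axiom applications forces O(freeze_account), and none forces O(¬freeze_account). So freeze_account is neither obligatory nor forbidden under these norms.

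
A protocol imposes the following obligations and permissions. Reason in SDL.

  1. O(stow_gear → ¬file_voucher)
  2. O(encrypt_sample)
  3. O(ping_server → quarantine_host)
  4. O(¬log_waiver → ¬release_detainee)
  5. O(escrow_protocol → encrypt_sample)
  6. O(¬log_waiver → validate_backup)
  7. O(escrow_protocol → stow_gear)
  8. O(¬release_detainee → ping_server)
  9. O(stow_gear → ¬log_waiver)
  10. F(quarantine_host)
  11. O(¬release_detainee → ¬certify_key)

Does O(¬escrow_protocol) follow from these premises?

Yes

Premise 10 is F(quarantine_host), i.e. O(¬quarantine_host).
Premise 3, O(ping_server → quarantine_host), contraposes to O(¬quarantine_host → ¬ping_server); with O(¬quarantine_host) we get O(¬ping_server).
Premise 8 is O(¬release_detainee → ping_server); contrapositively O(¬ping_server → release_detainee). Since O(¬ping_server) holds, K gives O(release_detainee).
Premise 4 is O(¬log_waiver → ¬release_detainee); contrapositively O(release_detainee → log_waiver). Since O(release_detainee) holds, K gives O(log_waiver).
The contrapositive of premise 9 (O(stow_gear → ¬log_waiver)) is O(log_waiver → ¬stow_gear), and O(log_waiver) is already established, so O(¬stow_gear).
The contrapositive of premise 7 (O(escrow_protocol → stow_gear)) is O(¬stow_gear → ¬escrow_protocol), and O(¬stow_gear) is already established, so O(¬escrow_protocol).
Premises 1, 2, 5, 6, 11 do not contribute to this derivation.
So O(¬escrow_protocol) follows.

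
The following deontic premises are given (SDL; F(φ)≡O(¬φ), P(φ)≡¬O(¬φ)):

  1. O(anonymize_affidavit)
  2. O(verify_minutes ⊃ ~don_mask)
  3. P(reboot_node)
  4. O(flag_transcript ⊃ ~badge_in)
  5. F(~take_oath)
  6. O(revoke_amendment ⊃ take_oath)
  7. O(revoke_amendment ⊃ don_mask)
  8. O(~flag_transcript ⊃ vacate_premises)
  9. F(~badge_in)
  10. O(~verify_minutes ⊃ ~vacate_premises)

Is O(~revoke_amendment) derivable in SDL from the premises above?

Yes

Premise 9 is F(~badge_in), i.e. O(badge_in).
Premise 4, O(flag_transcript ⊃ ~badge_in), contraposes to O(badge_in ⊃ ~flag_transcript); with O(badge_in) we get O(~flag_transcript).
With premise 8, O(~flag_transcript ⊃ vacate_premises), the K-axiom yields O(vacate_premises).
Premise 10, O(~verify_minutes ⊃ ~vacate_premises), contraposes to O(vacate_premises ⊃ verify_minutes); with O(vacate_premises) we get O(verify_minutes).
From O(verify_minutes) and premise 2, O(verify_minutes ⊃ ~don_mask), we obtain O(~don_mask).
Premise 7 is O(revoke_amendment ⊃ don_mask); contrapositively O(~don_mask ⊃ ~revoke_amendment). Since O(~don_mask) holds, K gives O(~revoke_amendment).
Premises 1, 3, 5, 6 do not contribute to this derivation.
So O(~revoke_amendment) follows.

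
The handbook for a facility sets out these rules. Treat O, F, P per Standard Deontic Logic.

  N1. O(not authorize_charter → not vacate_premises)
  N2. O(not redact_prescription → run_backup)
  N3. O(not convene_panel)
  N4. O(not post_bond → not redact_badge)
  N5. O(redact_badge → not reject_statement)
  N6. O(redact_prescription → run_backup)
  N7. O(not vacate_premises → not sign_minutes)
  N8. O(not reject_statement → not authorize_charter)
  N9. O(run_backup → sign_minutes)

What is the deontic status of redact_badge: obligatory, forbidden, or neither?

Premises 2 and 6 are O(not redact_prescription → run_backup) and O(redact_prescription → run_backup); every ideal world satisfies not redact_prescription or redact_prescription, so in either case run_backup holds — hence O(run_backup).
From O(run_backup) and premise 9, O(run_backup → sign_minutes), we obtain O(sign_minutes).
The contrapositive of premise 7 (O(not vacate_premises → not sign_minutes)) is O(sign_minutes → vacate_premises), and O(sign_minutes) is already established, so O(vacate_premises).
Premise 1, O(not authorize_charter → not vacate_premises), contraposes to O(vacate_premises → authorize_charter); with O(vacate_premises) we get O(authorize_charter).
Premise 8, O(not reject_statement → not authorize_charter), contraposes to O(authorize_charter → reject_statement); with O(authorize_charter) we get O(reject_statement).
The contrapositive of premise 5 (O(redact_badge → not reject_statement)) is O(reject_statement → not redact_badge), and O(reject_statement) is already established, so O(not redact_badge).
Premises 3, 4 do not contribute to this derivation.
Thus O(not redact_badge), which is F(redact_badge): redact_badge is forbidden.

Forbidden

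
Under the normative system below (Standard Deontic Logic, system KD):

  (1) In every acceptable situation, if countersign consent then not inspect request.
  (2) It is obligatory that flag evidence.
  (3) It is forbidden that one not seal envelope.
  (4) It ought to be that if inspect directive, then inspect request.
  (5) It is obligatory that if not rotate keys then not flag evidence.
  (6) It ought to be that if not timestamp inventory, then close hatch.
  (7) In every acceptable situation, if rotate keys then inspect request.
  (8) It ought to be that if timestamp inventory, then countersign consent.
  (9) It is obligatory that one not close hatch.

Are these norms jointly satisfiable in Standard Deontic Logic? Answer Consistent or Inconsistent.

Inconsistent

Premise 2 gives O(flag_evidence).
Premise 5, O(¬rotate_keys → ¬flag_evidence), contraposes to O(flag_evidence → rotate_keys); with O(flag_evidence) we get O(rotate_keys).
From O(rotate_keys) and premise 7, O(rotate_keys → inspect_request), we obtain O(inspect_request).
Premise 1 is O(countersign_consent → ¬inspect_request); contrapositively O(inspect_request → ¬countersign_consent). Since O(inspect_request) holds, K gives O(¬countersign_consent).
Premise 8, O(timestamp_inventory → countersign_consent), contraposes to O(¬countersign_consent → ¬timestamp_inventory); with O(¬countersign_consent) we get O(¬timestamp_inventory).
From O(¬timestamp_inventory) and premise 6, O(¬timestamp_inventory → close_hatch), we obtain O(close_hatch).
But premise 9 directly asserts O(¬close_hatch).
We now have both O(close_hatch) and O(¬close_hatch) — close_hatch is simultaneously obligatory and forbidden, violating the D-axiom.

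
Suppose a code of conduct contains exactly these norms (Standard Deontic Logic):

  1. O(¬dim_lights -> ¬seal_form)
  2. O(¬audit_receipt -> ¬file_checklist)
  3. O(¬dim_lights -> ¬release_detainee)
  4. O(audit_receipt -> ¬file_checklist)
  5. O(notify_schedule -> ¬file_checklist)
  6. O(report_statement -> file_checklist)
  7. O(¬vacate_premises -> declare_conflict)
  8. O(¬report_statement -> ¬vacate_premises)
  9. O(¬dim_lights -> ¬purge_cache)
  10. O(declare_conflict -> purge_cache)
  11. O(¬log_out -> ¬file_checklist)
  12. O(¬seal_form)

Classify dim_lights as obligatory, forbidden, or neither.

Premises 2 and 4 are O(¬audit_receipt -> ¬file_checklist) and O(audit_receipt -> ¬file_checklist); every ideal world satisfies ¬audit_receipt or audit_receipt, so in either case ¬file_checklist holds — hence O(¬file_checklist).
Premise 6, O(report_statement -> file_checklist), contraposes to O(¬file_checklist -> ¬report_statement); with O(¬file_checklist) we get O(¬report_statement).
From O(¬report_statement) and premise 8, O(¬report_statement -> ¬vacate_premises), we obtain O(¬vacate_premises).
From O(¬vacate_premises) and premise 7, O(¬vacate_premises -> declare_conflict), we obtain O(declare_conflict).
Applying K to premise 10 (O(declare_conflict -> purge_cache)) and O(declare_conflict) yields O(purge_cache).
Premise 9, O(¬dim_lights -> ¬purge_cache), contraposes to O(purge_cache -> dim_lights); with O(purge_cache) we get O(dim_lights).
Premises 1, 3, 5, 11, 12 do not contribute to this derivation.
Hence dim_lights is obligatory.

Obligatory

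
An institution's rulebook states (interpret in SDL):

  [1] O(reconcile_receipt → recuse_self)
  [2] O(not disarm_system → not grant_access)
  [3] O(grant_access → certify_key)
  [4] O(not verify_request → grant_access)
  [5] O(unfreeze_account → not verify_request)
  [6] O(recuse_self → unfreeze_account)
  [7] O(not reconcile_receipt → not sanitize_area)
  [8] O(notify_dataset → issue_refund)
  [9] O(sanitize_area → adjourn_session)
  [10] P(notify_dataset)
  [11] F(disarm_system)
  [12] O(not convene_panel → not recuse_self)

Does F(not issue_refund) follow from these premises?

No

Premise 8 is O(notify_dataset → issue_refund), but O(notify_dataset) is not derivable from the premises (the permission P(notify_dataset) asserts only not O(not notify_dataset), not O(notify_dataset)), so it does not yield O(issue_refund).
No other premise forces O(issue_refund). An ideal world satisfying every premise can still have not issue_refund true, so F(not issue_refund) is not derivable.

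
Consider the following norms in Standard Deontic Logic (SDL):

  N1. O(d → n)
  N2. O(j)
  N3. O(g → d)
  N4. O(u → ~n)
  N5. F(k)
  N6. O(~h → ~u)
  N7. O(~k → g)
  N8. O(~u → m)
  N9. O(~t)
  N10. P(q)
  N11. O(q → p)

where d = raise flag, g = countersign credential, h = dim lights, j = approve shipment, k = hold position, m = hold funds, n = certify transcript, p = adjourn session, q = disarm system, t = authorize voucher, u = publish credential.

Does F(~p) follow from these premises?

No

Premise 11 is O(q → p), but O(q) is not derivable from the premises (the permission P(q) asserts only ~O(~q), not O(q)), so it does not yield O(p).
No other premise forces O(p). An ideal world satisfying every premise can still have ~p true, so F(~p) is not derivable.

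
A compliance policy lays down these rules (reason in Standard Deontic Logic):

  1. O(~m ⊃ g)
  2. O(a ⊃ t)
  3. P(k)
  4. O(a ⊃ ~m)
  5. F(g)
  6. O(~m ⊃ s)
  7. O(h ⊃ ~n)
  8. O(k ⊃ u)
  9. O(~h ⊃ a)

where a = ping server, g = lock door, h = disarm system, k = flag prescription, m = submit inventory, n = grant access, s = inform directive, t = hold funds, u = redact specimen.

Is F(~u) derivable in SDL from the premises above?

No

Premise 8 is O(k ⊃ u), but O(k) is not derivable from the premises (the permission P(k) asserts only ~O(~k), not O(k)), so it does not yield O(u).
No other premise forces O(u). An ideal world satisfying every premise can still have ~u true, so F(~u) is not derivable.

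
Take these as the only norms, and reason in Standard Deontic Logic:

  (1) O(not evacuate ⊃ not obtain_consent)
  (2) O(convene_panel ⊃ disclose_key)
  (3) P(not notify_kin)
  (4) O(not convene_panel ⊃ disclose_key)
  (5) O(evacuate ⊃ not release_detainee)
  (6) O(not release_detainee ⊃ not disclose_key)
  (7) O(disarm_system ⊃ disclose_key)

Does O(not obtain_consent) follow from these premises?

Yes

Premises 2 and 4 are O(convene_panel ⊃ disclose_key) and O(not convene_panel ⊃ disclose_key); every ideal world satisfies convene_panel or not convene_panel, so in either case disclose_key holds — hence O(disclose_key).
Premise 6 is O(not release_detainee ⊃ not disclose_key); contrapositively O(disclose_key ⊃ release_detainee). Since O(disclose_key) holds, K gives O(release_detainee).
Premise 5, O(evacuate ⊃ not release_detainee), contraposes to O(release_detainee ⊃ not evacuate); with O(release_detainee) we get O(not evacuate).
Premise 1 is O(not evacuate ⊃ not obtain_consent); since O(not evacuate), deontic closure gives O(not obtain_consent).
Premises 3, 7 do not contribute to this derivation.
So O(not obtain_consent) follows.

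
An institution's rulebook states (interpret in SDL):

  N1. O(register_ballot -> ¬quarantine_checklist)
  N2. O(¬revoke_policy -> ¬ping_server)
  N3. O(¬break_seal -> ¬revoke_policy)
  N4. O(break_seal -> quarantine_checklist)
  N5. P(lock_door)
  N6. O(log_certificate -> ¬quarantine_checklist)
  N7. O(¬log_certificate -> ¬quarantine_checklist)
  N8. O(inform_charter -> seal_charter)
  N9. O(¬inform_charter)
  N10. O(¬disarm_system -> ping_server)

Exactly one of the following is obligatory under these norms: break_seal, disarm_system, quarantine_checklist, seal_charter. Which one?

disarm_system

Premises 7 and 6 cover both cases: O(¬log_certificate -> ¬quarantine_checklist) and O(log_certificate -> ¬quarantine_checklist). Since ¬log_certificate ∨ log_certificate is a tautology, O(¬quarantine_checklist) follows.
Premise 4, O(break_seal -> quarantine_checklist), contraposes to O(¬quarantine_checklist -> ¬break_seal); with O(¬quarantine_checklist) we get O(¬break_seal).
Premise 3 is O(¬break_seal -> ¬revoke_policy); since O(¬break_seal), deontic closure gives O(¬revoke_policy).
Applying K to premise 2 (O(¬revoke_policy -> ¬ping_server)) and O(¬revoke_policy) yields O(¬ping_server).
Premise 10, O(¬disarm_system -> ping_server), contraposes to O(¬ping_server -> disarm_system); with O(¬ping_server) we get O(disarm_system).
So O(disarm_system) holds — disarm_system is obligatory. None of the other listed options is made obligatory by any chain of premises.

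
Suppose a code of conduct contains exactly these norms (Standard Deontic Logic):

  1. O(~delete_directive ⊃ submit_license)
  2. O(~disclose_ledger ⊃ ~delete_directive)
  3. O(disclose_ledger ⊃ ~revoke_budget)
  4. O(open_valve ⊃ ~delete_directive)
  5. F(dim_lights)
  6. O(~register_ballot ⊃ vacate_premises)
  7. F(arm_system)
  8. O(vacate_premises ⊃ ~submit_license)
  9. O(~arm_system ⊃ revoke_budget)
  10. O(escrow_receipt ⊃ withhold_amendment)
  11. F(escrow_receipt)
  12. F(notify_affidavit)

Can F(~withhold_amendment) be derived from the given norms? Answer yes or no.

No

Premise 10 is O(escrow_receipt ⊃ withhold_amendment), but O(escrow_receipt) is not derivable from the premises, so it does not yield O(withhold_amendment).
No other premise forces O(withhold_amendment). An ideal world satisfying every premise can still have ~withhold_amendment true, so F(~withhold_amendment) is not derivable.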